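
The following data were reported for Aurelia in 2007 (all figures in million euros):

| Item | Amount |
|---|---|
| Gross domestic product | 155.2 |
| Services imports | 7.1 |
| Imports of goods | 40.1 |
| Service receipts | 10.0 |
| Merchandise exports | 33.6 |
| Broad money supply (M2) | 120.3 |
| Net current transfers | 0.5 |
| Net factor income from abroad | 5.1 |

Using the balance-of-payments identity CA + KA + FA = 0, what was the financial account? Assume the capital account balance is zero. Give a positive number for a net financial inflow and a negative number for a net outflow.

-2.0

Goods balance = 33.6 - 40.1 = -6.5
Services balance = 10.0 - 7.1 = 2.9
Trade balance (goods + services) = -6.5 + 2.9 = -3.6
Net primary income = 5.1
Net secondary income = 0.5
Current account = -3.6 + 5.1 + 0.5 = 2.0
Financial account = -(2.0) = -2.0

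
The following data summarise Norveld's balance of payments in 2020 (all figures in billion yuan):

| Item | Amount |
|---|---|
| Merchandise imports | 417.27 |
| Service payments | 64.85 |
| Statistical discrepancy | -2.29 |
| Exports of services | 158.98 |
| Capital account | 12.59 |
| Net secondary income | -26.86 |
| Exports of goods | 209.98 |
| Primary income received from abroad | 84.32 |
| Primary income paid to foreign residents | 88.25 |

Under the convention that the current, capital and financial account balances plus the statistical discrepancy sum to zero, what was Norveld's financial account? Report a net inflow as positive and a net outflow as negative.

133.65

Goods balance = 209.98 - 417.27 = -207.29
Services balance = 158.98 - 64.85 = 94.13
Trade balance (goods + services) = -207.29 + 94.13 = -113.16
Net primary income = 84.32 - 88.25 = -3.93
Net secondary income = -26.86
Current account = -113.16 + (-3.93) + (-26.86) = -143.95
Financial account = -(-143.95 + 12.59 + (-2.29)) = 133.65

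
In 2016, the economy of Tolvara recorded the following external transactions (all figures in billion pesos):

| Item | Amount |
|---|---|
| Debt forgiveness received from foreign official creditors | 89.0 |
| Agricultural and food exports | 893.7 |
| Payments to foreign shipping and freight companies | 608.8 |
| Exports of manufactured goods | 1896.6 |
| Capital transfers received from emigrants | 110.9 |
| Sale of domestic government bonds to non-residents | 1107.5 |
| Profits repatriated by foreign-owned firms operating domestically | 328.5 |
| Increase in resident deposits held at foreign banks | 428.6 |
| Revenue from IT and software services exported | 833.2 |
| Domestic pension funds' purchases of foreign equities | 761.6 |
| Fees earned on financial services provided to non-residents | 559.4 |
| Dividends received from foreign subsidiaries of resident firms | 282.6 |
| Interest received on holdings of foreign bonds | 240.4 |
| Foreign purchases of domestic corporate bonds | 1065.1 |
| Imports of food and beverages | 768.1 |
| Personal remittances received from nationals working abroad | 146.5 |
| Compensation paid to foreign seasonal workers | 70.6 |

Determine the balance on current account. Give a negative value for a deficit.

3076.4

Goods: -768.1 + 893.7 + 1896.6 = 2022.2
Services: 559.4 - 608.8 + 833.2 = 783.8
Primary income: 240.4 - 70.6 - 328.5 + 282.6 = 123.9
Secondary income: 146.5
Current account = 2022.2 + 783.8 + 123.9 + 146.5 = 3076.4
(Excluded from the current account — capital account: debt forgiveness received from foreign official creditors 89.0, capital transfers received from emigrants 110.9; financial account: sale of domestic government bonds to non-residents 1107.5, increase in resident deposits held at foreign banks 428.6, domestic pension funds' purchases of foreign equities 761.6, foreign purchases of domestic corporate bonds 1065.1.)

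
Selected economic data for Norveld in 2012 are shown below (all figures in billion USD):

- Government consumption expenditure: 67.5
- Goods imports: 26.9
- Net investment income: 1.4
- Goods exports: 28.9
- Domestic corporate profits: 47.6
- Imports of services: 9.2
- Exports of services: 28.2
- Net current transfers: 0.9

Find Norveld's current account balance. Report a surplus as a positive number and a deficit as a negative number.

23.3

Goods balance = 28.9 - 26.9 = 2.0
Services balance = 28.2 - 9.2 = 19.0
Trade balance (goods + services) = 2.0 + 19.0 = 21.0
Net primary income = 1.4
Net secondary income = 0.9
Current account = 21.0 + 1.4 + 0.9 = 23.3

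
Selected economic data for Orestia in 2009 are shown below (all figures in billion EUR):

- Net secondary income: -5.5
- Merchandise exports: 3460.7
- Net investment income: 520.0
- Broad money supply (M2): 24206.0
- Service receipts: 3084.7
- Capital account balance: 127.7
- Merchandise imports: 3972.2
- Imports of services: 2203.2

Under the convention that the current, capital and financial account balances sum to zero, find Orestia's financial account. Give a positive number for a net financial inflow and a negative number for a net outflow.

-1012.2

Goods balance = 3460.7 - 3972.2 = -511.5
Services balance = 3084.7 - 2203.2 = 881.5
Trade balance (goods + services) = -511.5 + 881.5 = 370.0
Net primary income = 520.0
Net secondary income = -5.5
Current account = 370.0 + 520.0 + (-5.5) = 884.5
Financial account = -(884.5 + 127.7) = -1012.2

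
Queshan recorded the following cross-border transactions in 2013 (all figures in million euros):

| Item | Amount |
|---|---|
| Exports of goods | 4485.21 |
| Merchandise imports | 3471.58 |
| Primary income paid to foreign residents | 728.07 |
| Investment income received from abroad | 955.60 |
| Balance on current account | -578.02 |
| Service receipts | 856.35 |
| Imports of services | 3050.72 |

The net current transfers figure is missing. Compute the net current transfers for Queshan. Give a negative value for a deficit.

375.19

Current account = goods balance + services balance + net primary income + net secondary income
Sum of the known components = -953.21
Net current transfers = CA - (known components) = -578.02 - (-953.21) = 375.19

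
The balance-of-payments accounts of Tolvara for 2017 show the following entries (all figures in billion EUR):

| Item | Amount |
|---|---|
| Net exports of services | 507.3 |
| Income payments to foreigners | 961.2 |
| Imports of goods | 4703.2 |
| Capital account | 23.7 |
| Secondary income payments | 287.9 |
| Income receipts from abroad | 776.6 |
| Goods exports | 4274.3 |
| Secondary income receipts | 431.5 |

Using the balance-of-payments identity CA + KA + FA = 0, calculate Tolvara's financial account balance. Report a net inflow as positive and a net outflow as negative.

Goods balance = 4274.3 - 4703.2 = -428.9
Services balance = 507.3
Trade balance (goods + services) = -428.9 + 507.3 = 78.4
Net primary income = 776.6 - 961.2 = -184.6
Net secondary income = 431.5 - 287.9 = 143.6
Current account = 78.4 + (-184.6) + 143.6 = 37.4
Financial account = -(37.4 + 23.7) = -61.1

-61.1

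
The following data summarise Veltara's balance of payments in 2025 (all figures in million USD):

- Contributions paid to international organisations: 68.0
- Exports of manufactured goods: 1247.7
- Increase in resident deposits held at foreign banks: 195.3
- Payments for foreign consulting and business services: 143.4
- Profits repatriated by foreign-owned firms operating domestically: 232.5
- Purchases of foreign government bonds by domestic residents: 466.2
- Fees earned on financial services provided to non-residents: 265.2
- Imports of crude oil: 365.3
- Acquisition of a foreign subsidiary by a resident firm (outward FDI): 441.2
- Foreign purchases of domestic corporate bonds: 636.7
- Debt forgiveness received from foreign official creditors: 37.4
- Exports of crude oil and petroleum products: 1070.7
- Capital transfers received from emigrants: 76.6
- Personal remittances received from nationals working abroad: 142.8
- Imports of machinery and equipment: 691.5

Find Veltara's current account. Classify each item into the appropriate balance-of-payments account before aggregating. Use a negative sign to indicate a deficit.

1225.7

Goods: -365.3 + 1247.7 - 691.5 + 1070.7 = 1261.6
Services: 265.2 - 143.4 = 121.8
Primary income: -232.5
Secondary income: 142.8 - 68.0 = 74.8
Current account = 1261.6 + 121.8 + (-232.5) + 74.8 = 1225.7
(Excluded from the current account — financial account: increase in resident deposits held at foreign banks 195.3, purchases of foreign government bonds by domestic residents 466.2, acquisition of a foreign subsidiary by a resident firm (outward FDI) 441.2, foreign purchases of domestic corporate bonds 636.7; capital account: debt forgiveness received from foreign official creditors 37.4, capital transfers received from emigrants 76.6.)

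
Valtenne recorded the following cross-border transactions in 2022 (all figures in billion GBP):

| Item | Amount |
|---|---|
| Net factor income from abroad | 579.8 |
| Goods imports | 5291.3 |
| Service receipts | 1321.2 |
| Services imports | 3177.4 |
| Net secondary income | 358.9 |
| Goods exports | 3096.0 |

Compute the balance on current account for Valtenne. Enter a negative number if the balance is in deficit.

-3112.8

Goods balance = 3096.0 - 5291.3 = -2195.3
Services balance = 1321.2 - 3177.4 = -1856.2
Trade balance (goods + services) = -2195.3 + (-1856.2) = -4051.5
Net primary income = 579.8
Net secondary income = 358.9
Current account = -4051.5 + 579.8 + 358.9 = -3112.8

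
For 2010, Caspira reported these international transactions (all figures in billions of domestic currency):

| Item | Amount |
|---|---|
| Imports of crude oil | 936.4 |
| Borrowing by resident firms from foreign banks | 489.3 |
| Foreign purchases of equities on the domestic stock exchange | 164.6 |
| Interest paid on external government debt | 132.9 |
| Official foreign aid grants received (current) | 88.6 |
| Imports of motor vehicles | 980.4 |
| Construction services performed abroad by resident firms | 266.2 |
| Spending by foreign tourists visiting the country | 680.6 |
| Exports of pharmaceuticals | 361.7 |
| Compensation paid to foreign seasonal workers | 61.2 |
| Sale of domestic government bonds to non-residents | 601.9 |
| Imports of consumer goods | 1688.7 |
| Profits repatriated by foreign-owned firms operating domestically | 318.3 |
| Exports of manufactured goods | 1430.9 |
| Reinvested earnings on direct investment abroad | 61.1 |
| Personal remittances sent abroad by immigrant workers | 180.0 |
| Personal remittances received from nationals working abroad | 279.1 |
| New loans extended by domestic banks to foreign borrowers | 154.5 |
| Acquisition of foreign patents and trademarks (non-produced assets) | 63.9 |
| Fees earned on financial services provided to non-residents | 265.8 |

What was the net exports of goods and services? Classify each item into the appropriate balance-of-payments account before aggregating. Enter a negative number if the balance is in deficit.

Goods: -980.4 - 1688.7 + 361.7 + 1430.9 - 936.4 = -1812.9
Services: 265.8 + 266.2 + 680.6 = 1212.6
Trade balance = -1812.9 + 1212.6 = -600.3
(Excluded from the trade balance — financial account: borrowing by resident firms from foreign banks 489.3, foreign purchases of equities on the domestic stock exchange 164.6, sale of domestic government bonds to non-residents 601.9, new loans extended by domestic banks to foreign borrowers 154.5; primary income: interest paid on external government debt 132.9, compensation paid to foreign seasonal workers 61.2, profits repatriated by foreign-owned firms operating domestically 318.3, reinvested earnings on direct investment abroad 61.1; secondary income: official foreign aid grants received (current) 88.6, personal remittances sent abroad by immigrant workers 180.0, personal remittances received from nationals working abroad 279.1; capital account: acquisition of foreign patents and trademarks (non-produced assets) 63.9.)

-600.3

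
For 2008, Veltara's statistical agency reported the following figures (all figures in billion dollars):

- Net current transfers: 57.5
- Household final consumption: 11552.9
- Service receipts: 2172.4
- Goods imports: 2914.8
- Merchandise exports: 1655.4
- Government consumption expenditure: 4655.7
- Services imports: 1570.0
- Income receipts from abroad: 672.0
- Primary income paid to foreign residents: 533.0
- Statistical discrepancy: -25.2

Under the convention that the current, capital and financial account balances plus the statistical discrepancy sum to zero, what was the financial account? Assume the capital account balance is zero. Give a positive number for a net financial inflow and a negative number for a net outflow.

Goods balance = 1655.4 - 2914.8 = -1259.4
Services balance = 2172.4 - 1570.0 = 602.4
Trade balance (goods + services) = -1259.4 + 602.4 = -657.0
Net primary income = 672.0 - 533.0 = 139.0
Net secondary income = 57.5
Current account = -657.0 + 139.0 + 57.5 = -460.5
Financial account = -(-460.5 + (-25.2)) = 485.7

485.7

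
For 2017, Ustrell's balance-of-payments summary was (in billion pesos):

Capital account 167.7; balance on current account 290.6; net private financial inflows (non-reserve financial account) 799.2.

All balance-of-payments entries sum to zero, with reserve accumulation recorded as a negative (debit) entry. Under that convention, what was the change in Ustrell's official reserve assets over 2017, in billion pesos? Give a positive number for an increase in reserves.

1257.5

Official reserve transactions balance = -(290.6 + 167.7 + 799.2) = -1257.5
An accumulation of reserves is recorded as a debit (negative entry), so the change in the stock of reserves is the negative of that balance.
Change in official reserves = -(-1257.5) = 1257.5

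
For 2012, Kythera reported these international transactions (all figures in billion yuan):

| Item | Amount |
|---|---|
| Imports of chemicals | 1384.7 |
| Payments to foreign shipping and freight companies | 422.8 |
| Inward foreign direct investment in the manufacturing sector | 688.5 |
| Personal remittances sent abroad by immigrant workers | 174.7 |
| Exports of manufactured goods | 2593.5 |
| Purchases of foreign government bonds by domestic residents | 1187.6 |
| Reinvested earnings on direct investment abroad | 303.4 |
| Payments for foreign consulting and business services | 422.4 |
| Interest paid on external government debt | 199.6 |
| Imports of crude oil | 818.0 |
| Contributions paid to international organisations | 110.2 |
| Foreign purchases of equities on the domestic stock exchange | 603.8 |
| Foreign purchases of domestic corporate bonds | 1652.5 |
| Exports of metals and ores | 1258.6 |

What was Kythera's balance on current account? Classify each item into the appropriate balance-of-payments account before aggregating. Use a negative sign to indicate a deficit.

Goods: -818.0 - 1384.7 + 2593.5 + 1258.6 = 1649.4
Services: -422.8 - 422.4 = -845.2
Primary income: 303.4 - 199.6 = 103.8
Secondary income: -110.2 - 174.7 = -284.9
Current account = 1649.4 + (-845.2) + 103.8 + (-284.9) = 623.1
(Excluded from the current account — financial account: inward foreign direct investment in the manufacturing sector 688.5, purchases of foreign government bonds by domestic residents 1187.6, foreign purchases of equities on the domestic stock exchange 603.8, foreign purchases of domestic corporate bonds 1652.5.)

623.1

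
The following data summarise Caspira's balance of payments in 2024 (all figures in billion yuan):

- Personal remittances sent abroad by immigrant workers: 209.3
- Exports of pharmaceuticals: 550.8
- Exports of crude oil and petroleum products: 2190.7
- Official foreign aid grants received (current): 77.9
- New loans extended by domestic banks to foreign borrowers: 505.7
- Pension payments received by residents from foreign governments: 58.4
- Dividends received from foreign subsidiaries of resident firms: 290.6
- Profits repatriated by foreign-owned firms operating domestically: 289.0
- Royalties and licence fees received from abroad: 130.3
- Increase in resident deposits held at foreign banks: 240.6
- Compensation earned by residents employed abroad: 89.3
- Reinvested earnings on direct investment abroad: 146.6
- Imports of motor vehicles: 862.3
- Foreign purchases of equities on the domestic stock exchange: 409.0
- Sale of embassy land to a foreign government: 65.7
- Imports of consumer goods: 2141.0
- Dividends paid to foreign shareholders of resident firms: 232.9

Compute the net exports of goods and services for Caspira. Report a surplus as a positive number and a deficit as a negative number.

-131.5

Goods: -2141.0 - 862.3 + 2190.7 + 550.8 = -261.8
Services: 130.3
Trade balance = -261.8 + 130.3 = -131.5
(Excluded from the trade balance — secondary income: personal remittances sent abroad by immigrant workers 209.3, official foreign aid grants received (current) 77.9, pension payments received by residents from foreign governments 58.4; financial account: new loans extended by domestic banks to foreign borrowers 505.7, increase in resident deposits held at foreign banks 240.6, foreign purchases of equities on the domestic stock exchange 409.0; primary income: dividends received from foreign subsidiaries of resident firms 290.6, profits repatriated by foreign-owned firms operating domestically 289.0, compensation earned by residents employed abroad 89.3, reinvested earnings on direct investment abroad 146.6, dividends paid to foreign shareholders of resident firms 232.9; capital account: sale of embassy land to a foreign government 65.7.)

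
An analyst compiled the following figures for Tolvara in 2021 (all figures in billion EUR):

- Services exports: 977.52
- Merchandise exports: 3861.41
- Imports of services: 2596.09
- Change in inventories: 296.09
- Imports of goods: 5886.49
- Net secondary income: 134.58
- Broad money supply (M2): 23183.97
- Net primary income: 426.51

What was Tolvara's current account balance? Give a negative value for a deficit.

Goods balance = 3861.41 - 5886.49 = -2025.08
Services balance = 977.52 - 2596.09 = -1618.57
Trade balance (goods + services) = -2025.08 + (-1618.57) = -3643.65
Net primary income = 426.51
Net secondary income = 134.58
Current account = -3643.65 + 426.51 + 134.58 = -3082.56

-3082.56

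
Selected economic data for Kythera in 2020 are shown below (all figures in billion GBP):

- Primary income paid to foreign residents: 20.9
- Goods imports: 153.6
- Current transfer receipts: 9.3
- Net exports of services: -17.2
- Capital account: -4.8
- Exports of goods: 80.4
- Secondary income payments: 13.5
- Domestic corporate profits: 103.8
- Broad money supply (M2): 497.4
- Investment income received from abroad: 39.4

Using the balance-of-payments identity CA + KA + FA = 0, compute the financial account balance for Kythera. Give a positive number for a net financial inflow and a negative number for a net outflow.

80.9

Goods balance = 80.4 - 153.6 = -73.2
Services balance = -17.2
Trade balance (goods + services) = -73.2 + (-17.2) = -90.4
Net primary income = 39.4 - 20.9 = 18.5
Net secondary income = 9.3 - 13.5 = -4.2
Current account = -90.4 + 18.5 + (-4.2) = -76.1
Financial account = -(-76.1 + (-4.8)) = 80.9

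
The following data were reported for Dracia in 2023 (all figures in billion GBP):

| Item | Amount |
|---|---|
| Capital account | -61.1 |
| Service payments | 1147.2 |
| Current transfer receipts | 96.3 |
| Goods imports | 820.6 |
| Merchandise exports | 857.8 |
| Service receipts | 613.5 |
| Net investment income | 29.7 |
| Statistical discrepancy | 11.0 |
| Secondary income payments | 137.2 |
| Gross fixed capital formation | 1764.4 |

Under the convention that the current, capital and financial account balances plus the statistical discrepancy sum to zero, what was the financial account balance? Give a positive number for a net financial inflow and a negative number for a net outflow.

557.8

Goods balance = 857.8 - 820.6 = 37.2
Services balance = 613.5 - 1147.2 = -533.7
Trade balance (goods + services) = 37.2 + (-533.7) = -496.5
Net primary income = 29.7
Net secondary income = 96.3 - 137.2 = -40.9
Current account = -496.5 + 29.7 + (-40.9) = -507.7
Financial account = -(-507.7 + (-61.1) + 11.0) = 557.8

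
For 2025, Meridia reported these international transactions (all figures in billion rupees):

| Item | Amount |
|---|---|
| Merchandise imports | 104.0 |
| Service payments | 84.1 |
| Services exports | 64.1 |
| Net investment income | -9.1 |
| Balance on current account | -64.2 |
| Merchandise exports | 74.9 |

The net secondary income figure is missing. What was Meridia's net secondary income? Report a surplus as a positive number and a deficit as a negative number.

Current account = goods balance + services balance + net primary income + net secondary income
Sum of the known components = -58.2
Net secondary income = CA - (known components) = -64.2 - (-58.2) = -6.0

-6.0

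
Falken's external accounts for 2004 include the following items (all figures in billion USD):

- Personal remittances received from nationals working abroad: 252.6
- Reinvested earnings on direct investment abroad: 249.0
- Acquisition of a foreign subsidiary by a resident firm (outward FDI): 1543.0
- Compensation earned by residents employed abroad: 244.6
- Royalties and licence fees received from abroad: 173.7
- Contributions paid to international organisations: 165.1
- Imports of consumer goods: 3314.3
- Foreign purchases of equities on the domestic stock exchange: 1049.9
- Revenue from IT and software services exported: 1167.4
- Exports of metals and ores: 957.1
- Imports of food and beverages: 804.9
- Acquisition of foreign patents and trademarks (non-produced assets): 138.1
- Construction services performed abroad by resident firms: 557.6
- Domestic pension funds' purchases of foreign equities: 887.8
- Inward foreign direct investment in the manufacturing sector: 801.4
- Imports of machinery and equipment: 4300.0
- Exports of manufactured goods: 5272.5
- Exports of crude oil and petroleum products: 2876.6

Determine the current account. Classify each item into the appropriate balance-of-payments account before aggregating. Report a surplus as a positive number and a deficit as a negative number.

Goods: -4300.0 + 957.1 - 3314.3 - 804.9 + 5272.5 + 2876.6 = 687.0
Services: 173.7 + 1167.4 + 557.6 = 1898.7
Primary income: 249.0 + 244.6 = 493.6
Secondary income: -165.1 + 252.6 = 87.5
Current account = 687.0 + 1898.7 + 493.6 + 87.5 = 3166.8
(Excluded from the current account — financial account: acquisition of a foreign subsidiary by a resident firm (outward FDI) 1543.0, foreign purchases of equities on the domestic stock exchange 1049.9, domestic pension funds' purchases of foreign equities 887.8, inward foreign direct investment in the manufacturing sector 801.4; capital account: acquisition of foreign patents and trademarks (non-produced assets) 138.1.)

3166.8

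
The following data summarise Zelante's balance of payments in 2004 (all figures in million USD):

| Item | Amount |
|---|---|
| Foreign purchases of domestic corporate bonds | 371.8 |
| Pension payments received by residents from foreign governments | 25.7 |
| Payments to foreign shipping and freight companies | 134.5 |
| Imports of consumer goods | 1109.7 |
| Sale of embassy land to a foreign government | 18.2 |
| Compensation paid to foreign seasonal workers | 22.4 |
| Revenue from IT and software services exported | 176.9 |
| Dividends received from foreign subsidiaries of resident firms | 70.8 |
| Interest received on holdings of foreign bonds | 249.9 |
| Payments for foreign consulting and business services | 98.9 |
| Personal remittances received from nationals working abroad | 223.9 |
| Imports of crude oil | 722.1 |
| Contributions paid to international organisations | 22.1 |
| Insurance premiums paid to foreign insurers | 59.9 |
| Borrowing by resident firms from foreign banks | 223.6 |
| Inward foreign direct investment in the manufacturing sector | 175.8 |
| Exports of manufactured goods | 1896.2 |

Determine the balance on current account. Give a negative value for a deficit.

Goods: -722.1 + 1896.2 - 1109.7 = 64.4
Services: 176.9 - 134.5 - 59.9 - 98.9 = -116.4
Primary income: 70.8 - 22.4 + 249.9 = 298.3
Secondary income: 223.9 + 25.7 - 22.1 = 227.5
Current account = 64.4 + (-116.4) + 298.3 + 227.5 = 473.8
(Excluded from the current account — financial account: foreign purchases of domestic corporate bonds 371.8, borrowing by resident firms from foreign banks 223.6, inward foreign direct investment in the manufacturing sector 175.8; capital account: sale of embassy land to a foreign government 18.2.)

473.8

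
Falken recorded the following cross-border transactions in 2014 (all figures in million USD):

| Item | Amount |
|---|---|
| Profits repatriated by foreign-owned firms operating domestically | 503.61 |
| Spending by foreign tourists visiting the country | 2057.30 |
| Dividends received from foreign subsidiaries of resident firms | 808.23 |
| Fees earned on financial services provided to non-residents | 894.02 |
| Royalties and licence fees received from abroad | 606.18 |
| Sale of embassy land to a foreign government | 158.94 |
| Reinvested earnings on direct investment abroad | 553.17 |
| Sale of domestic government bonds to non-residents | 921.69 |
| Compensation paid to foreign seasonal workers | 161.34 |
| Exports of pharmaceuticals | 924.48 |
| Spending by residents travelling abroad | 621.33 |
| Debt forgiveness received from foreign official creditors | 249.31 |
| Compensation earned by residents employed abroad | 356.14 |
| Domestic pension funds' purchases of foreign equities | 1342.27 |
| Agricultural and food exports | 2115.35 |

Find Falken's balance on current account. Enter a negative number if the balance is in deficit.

Goods: 2115.35 + 924.48 = 3039.83
Services: 2057.30 + 894.02 + 606.18 - 621.33 = 2936.17
Primary income: 808.23 - 503.61 + 356.14 - 161.34 + 553.17 = 1052.59
Current account = 3039.83 + 2936.17 + 1052.59 = 7028.59
(Excluded from the current account — capital account: sale of embassy land to a foreign government 158.94, debt forgiveness received from foreign official creditors 249.31; financial account: sale of domestic government bonds to non-residents 921.69, domestic pension funds' purchases of foreign equities 1342.27.)

7028.59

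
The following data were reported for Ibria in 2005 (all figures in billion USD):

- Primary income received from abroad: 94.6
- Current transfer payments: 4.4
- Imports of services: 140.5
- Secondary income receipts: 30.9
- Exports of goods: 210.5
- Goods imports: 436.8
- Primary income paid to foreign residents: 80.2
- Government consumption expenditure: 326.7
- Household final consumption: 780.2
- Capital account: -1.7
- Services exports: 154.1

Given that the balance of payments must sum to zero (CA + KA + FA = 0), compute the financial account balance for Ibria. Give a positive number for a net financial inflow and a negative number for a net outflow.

173.5

Goods balance = 210.5 - 436.8 = -226.3
Services balance = 154.1 - 140.5 = 13.6
Trade balance (goods + services) = -226.3 + 13.6 = -212.7
Net primary income = 94.6 - 80.2 = 14.4
Net secondary income = 30.9 - 4.4 = 26.5
Current account = -212.7 + 14.4 + 26.5 = -171.8
Financial account = -(-171.8 + (-1.7)) = 173.5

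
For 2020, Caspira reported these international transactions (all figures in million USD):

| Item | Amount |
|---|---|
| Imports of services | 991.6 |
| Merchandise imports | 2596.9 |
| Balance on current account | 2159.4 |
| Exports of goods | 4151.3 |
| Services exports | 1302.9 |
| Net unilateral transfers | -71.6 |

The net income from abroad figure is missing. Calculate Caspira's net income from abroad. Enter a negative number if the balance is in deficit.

365.3

Current account = goods balance + services balance + net primary income + net secondary income
Sum of the known components = 1794.1
Net income from abroad = CA - (known components) = 2159.4 - 1794.1 = 365.3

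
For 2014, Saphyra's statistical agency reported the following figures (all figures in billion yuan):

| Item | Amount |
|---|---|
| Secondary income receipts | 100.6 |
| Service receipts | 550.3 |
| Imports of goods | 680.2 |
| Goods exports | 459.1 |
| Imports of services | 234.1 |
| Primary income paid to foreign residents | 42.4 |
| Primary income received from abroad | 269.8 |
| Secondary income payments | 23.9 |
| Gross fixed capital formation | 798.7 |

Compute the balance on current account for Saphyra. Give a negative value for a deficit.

399.2

Goods balance = 459.1 - 680.2 = -221.1
Services balance = 550.3 - 234.1 = 316.2
Trade balance (goods + services) = -221.1 + 316.2 = 95.1
Net primary income = 269.8 - 42.4 = 227.4
Net secondary income = 100.6 - 23.9 = 76.7
Current account = 95.1 + 227.4 + 76.7 = 399.2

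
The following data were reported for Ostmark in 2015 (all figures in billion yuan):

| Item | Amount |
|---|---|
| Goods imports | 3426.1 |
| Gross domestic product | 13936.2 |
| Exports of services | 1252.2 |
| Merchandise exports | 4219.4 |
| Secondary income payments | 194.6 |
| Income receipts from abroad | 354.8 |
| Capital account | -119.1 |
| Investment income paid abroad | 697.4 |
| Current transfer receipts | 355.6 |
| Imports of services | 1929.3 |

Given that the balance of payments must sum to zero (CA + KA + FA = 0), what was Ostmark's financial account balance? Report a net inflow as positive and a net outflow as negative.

184.5

Goods balance = 4219.4 - 3426.1 = 793.3
Services balance = 1252.2 - 1929.3 = -677.1
Trade balance (goods + services) = 793.3 + (-677.1) = 116.2
Net primary income = 354.8 - 697.4 = -342.6
Net secondary income = 355.6 - 194.6 = 161.0
Current account = 116.2 + (-342.6) + 161.0 = -65.4
Financial account = -(-65.4 + (-119.1)) = 184.5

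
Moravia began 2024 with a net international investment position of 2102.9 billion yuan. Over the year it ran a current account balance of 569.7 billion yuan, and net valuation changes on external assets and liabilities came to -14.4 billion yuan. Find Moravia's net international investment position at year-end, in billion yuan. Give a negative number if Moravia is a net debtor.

2658.2

Change in NIIP = current account + net valuation change = 569.7 + (-14.4) = 555.3
End-of-year NIIP = 2102.9 + 555.3 = 2658.2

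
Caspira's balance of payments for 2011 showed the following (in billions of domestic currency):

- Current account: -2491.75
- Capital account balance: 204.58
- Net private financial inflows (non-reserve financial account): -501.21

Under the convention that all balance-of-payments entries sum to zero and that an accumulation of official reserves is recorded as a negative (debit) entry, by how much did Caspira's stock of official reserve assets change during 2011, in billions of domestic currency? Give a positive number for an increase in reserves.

Official reserve transactions balance = -((-2491.75) + 204.58 + (-501.21)) = 2788.38
An accumulation of reserves is recorded as a debit (negative entry), so the change in the stock of reserves is the negative of that balance.
Change in official reserves = -(2788.38) = -2788.38

-2788.38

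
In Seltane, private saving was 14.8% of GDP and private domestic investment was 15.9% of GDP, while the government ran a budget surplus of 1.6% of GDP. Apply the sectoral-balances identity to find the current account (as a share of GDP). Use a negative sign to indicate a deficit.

0.5

By the sectoral-balances identity, CA = (S_private - I) + (T - G).
Private balance = 14.8 - 15.9 = -1.1
Government balance (T - G) = 1.6
CA = -1.1 + 1.6 = 0.5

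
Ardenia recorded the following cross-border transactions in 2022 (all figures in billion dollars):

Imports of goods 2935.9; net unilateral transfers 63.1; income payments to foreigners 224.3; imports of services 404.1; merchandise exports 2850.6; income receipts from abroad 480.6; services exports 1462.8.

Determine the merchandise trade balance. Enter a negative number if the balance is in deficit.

-85.3

Goods balance = 2850.6 - 2935.9 = -85.3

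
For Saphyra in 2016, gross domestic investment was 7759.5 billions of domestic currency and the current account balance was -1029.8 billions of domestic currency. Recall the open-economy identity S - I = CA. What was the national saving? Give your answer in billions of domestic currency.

6729.7

S = I + CA = 7759.5 + (-1029.8) = 6729.7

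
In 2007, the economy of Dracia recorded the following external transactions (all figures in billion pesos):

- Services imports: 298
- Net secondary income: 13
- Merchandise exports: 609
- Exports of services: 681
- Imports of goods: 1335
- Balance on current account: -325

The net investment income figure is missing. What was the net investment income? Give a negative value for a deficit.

5

Current account = goods balance + services balance + net primary income + net secondary income
Sum of the known components = -330
Net investment income = CA - (known components) = -325 - (-330) = 5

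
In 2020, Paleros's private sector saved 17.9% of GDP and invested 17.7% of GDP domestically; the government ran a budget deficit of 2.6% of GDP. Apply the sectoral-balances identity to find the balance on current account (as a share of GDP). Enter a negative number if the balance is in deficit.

By the sectoral-balances identity, CA = (S_private - I) + (T - G).
Private balance = 17.9 - 17.7 = 0.2
Government balance (T - G) = -2.6
CA = 0.2 + (-2.6) = -2.4

-2.4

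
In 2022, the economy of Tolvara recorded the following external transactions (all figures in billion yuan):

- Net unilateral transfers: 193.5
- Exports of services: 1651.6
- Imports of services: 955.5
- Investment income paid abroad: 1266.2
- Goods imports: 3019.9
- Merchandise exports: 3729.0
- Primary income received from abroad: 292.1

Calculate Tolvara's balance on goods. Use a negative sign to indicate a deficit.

Goods balance = 3729.0 - 3019.9 = 709.1

709.1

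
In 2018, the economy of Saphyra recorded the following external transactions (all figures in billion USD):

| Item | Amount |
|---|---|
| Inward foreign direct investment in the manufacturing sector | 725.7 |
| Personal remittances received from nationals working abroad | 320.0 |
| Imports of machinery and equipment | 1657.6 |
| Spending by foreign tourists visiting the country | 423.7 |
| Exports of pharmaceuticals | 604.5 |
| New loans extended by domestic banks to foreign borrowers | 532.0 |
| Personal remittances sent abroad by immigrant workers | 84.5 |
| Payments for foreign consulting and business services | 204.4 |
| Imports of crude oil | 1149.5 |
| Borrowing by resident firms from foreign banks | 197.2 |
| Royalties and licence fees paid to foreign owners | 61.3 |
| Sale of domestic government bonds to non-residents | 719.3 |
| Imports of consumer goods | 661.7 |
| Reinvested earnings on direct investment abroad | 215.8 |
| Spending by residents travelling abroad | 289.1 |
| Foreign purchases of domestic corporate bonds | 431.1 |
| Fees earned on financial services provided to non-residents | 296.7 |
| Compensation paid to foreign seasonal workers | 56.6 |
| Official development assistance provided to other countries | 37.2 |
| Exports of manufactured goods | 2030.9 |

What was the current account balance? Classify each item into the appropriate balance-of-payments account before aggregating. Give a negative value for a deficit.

-310.3

Goods: -661.7 - 1149.5 - 1657.6 + 2030.9 + 604.5 = -833.4
Services: 296.7 - 289.1 + 423.7 - 61.3 - 204.4 = 165.6
Primary income: -56.6 + 215.8 = 159.2
Secondary income: -37.2 + 320.0 - 84.5 = 198.3
Current account = (-833.4) + 165.6 + 159.2 + 198.3 = -310.3
(Excluded from the current account — financial account: inward foreign direct investment in the manufacturing sector 725.7, new loans extended by domestic banks to foreign borrowers 532.0, borrowing by resident firms from foreign banks 197.2, sale of domestic government bonds to non-residents 719.3, foreign purchases of domestic corporate bonds 431.1.)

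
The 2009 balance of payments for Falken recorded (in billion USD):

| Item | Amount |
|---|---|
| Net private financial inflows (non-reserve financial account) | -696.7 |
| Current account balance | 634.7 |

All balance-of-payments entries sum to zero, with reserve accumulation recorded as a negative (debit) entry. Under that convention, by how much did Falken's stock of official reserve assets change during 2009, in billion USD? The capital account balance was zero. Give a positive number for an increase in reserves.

-62.0

Official reserve transactions balance = -(634.7 + (-696.7)) = 62.0
An accumulation of reserves is recorded as a debit (negative entry), so the change in the stock of reserves is the negative of that balance.
Change in official reserves = -(62.0) = -62.0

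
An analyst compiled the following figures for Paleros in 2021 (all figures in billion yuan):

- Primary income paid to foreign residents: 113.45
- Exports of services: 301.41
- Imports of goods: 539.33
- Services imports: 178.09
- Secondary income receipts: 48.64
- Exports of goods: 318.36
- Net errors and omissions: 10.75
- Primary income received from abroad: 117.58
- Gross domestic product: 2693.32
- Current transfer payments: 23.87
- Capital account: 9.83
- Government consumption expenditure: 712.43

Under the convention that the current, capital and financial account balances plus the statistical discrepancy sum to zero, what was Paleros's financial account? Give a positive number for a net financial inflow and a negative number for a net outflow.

48.17

Goods balance = 318.36 - 539.33 = -220.97
Services balance = 301.41 - 178.09 = 123.32
Trade balance (goods + services) = -220.97 + 123.32 = -97.65
Net primary income = 117.58 - 113.45 = 4.13
Net secondary income = 48.64 - 23.87 = 24.77
Current account = -97.65 + 4.13 + 24.77 = -68.75
Financial account = -(-68.75 + 9.83 + 10.75) = 48.17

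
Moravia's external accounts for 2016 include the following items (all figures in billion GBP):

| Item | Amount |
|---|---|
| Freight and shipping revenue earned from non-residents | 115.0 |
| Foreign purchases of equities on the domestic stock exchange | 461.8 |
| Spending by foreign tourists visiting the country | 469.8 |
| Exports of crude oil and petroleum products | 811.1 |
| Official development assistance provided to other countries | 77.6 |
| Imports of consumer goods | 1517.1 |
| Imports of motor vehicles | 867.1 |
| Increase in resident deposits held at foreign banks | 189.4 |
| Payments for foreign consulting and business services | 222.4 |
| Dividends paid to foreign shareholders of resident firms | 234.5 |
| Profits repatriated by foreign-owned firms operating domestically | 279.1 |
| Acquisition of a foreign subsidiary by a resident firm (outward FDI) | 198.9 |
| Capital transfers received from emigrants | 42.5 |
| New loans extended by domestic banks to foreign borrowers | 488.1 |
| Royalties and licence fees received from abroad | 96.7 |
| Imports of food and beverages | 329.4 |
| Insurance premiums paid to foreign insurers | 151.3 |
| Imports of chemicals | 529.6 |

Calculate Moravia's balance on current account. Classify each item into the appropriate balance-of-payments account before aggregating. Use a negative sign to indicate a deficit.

Goods: -867.1 - 529.6 - 329.4 + 811.1 - 1517.1 = -2432.1
Services: 115.0 - 151.3 + 469.8 - 222.4 + 96.7 = 307.8
Primary income: -279.1 - 234.5 = -513.6
Secondary income: -77.6
Current account = (-2432.1) + 307.8 + (-513.6) + (-77.6) = -2715.5
(Excluded from the current account — financial account: foreign purchases of equities on the domestic stock exchange 461.8, increase in resident deposits held at foreign banks 189.4, acquisition of a foreign subsidiary by a resident firm (outward FDI) 198.9, new loans extended by domestic banks to foreign borrowers 488.1; capital account: capital transfers received from emigrants 42.5.)

-2715.5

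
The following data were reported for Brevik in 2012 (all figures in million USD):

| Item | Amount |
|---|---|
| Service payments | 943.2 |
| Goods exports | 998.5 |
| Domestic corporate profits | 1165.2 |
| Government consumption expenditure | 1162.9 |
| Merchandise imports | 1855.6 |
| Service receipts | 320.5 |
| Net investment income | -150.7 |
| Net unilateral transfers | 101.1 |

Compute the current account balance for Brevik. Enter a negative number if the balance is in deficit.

-1529.4

Goods balance = 998.5 - 1855.6 = -857.1
Services balance = 320.5 - 943.2 = -622.7
Trade balance (goods + services) = -857.1 + (-622.7) = -1479.8
Net primary income = -150.7
Net secondary income = 101.1
Current account = -1479.8 + (-150.7) + 101.1 = -1529.4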